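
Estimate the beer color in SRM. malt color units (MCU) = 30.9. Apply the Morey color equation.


SRM = 1.4922 · MCU^0.6859
SRM = 1.4922 · 30.9^0.6859

15.6960 SRM


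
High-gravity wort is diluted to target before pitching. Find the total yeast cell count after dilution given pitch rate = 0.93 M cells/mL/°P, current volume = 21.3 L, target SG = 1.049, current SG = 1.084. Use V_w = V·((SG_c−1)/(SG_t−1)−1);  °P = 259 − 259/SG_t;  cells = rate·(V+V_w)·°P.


V_w = 21.3·((1.084−1)/(1.049−1)−1) = 15.2143
V_final = 21.3 + 15.2143 = 36.5143
°P = 259 − 259/1.049 = 12.0982
cells = 0.93·36.5143·12.0982

410.8338 billion cells


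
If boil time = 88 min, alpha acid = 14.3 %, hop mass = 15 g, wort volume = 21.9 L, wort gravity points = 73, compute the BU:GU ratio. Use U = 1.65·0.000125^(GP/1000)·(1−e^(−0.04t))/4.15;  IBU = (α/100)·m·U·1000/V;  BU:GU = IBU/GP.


U = 1.65·0.000125^(73/1000)·(1−e^(−0.04·88))/4.15 = 0.2002
IBU = (14.3/100)·15·0.2002·1000/21.9 = 19.6085
BU:GU = 19.6085/73

0.2686


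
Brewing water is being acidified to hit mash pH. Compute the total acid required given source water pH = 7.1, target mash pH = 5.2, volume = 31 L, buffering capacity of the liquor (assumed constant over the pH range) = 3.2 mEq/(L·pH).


acid = buffering capacity · (pH_source − pH_target) · V
acid = 3.2 · (7.1 − 5.2) · 31

188.4800 mEq


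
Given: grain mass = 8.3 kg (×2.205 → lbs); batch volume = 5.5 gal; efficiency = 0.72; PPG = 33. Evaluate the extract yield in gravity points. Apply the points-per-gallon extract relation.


points = lbs × PPG × eff / vol
lbs = 8.3 × 2.205 = 18.3015
points = 18.3015 × 33 × 0.72 / 5.5

79.0625 points


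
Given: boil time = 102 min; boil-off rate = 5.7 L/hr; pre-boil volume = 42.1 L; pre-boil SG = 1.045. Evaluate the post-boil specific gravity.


V_post = V_pre − rate·(t/60);  SG_post = 1 + (SG_pre−1)·V_pre/V_post
V_post = 42.1 − 5.7·(102/60) = 32.4100
SG_post = 1 + (1.045 − 1)·42.1/32.4100

1.0585


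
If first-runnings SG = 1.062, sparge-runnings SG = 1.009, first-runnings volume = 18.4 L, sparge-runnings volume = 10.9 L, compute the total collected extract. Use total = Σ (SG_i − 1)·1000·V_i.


first = (1.062 − 1)·1000·18.4 = 1140.8000
sparge = (1.009 − 1)·1000·10.9 = 98.1000
total = 1140.8000 + 98.1000

1238.9000 gravity·L


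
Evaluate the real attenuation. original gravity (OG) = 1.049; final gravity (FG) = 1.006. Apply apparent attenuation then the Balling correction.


AA = (OG−FG)/(OG−1)·100;  RA = AA·0.8192
AA = (1.049 − 1.006)/(1.049 − 1)·100 = 87.7551
RA = 87.7551·0.8192

71.8890 %


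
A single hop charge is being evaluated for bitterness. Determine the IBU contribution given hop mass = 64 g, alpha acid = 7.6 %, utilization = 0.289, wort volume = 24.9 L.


IBU = (α/100)·mass·U·1000 / V
IBU = (7.6/100)·64·0.289·1000 / 24.9

56.4537 IBU


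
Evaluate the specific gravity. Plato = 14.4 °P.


SG = 259/(259 − P)
SG = 259/(259 − 14.4)

1.0589


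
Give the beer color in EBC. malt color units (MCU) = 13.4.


SRM = 1.4922·MCU^0.6859;  EBC = SRM·1.97
SRM = 1.4922·13.4^0.6859 = 8.8493
EBC = 8.8493·1.97

17.4331 EBC


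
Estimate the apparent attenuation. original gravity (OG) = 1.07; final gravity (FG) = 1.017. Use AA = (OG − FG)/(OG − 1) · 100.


AA = (1.07 − 1.017)/(1.07 − 1) · 100

75.7143 %


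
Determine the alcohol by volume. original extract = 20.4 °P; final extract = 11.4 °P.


SG = 259/(259 − P);  ABV = (OG − FG)·131.25
OG = 259/(259 − 20.4) = 1.0855
FG = 259/(259 − 11.4) = 1.0460
ABV = (1.0855 − 1.0460)·131.25

5.1787 % ABV


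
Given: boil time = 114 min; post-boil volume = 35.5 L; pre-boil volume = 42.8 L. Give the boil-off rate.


rate = (V_pre − V_post) / (t_min/60)
rate = (42.8 − 35.5) / (114/60)

3.8421 L/hr


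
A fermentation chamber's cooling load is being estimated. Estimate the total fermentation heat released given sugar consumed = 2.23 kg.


Q = m_sugar · 590 kJ/kg
Q = 2.23 · 590

1315.7000 kJ


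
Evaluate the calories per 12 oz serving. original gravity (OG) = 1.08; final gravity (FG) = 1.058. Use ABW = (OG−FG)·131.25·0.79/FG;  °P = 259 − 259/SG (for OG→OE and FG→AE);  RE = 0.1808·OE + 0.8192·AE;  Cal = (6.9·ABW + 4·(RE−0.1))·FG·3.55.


ABW = (1.08 − 1.058)·131.25·0.79/1.058 = 2.1561
OE = 259 − 259/1.08 = 19.1852 °P
AE = 259 − 259/1.058 = 14.1985 °P
RE = 0.1808·19.1852 + 0.8192·14.1985 = 15.1001 °P
Cal = (6.9·2.1561 + 4·(15.1001−0.1))·1.058·3.55

281.2314 kcal


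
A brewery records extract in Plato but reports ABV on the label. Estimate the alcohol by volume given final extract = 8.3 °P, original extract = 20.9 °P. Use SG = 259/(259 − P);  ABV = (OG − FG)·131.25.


OG = 259/(259 − 20.9) = 1.0878
FG = 259/(259 − 8.3) = 1.0331
ABV = (1.0878 − 1.0331)·131.25

7.1756 % ABV


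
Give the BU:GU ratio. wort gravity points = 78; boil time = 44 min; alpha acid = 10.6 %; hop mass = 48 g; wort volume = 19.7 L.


U = 1.65·0.000125^(GP/1000)·(1−e^(−0.04t))/4.15;  IBU = (α/100)·m·U·1000/V;  BU:GU = IBU/GP
U = 1.65·0.000125^(78/1000)·(1−e^(−0.04·44))/4.15 = 0.1633
IBU = (10.6/100)·48·0.1633·1000/19.7 = 42.1777
BU:GU = 42.1777/78

0.5407


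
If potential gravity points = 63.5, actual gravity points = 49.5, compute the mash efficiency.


efficiency = actual / potential × 100
efficiency = 49.5 / 63.5 × 100

77.9528 %


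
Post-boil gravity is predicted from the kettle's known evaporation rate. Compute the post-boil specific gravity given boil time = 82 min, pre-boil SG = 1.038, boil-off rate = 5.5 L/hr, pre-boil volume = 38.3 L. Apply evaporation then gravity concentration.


V_post = V_pre − rate·(t/60);  SG_post = 1 + (SG_pre−1)·V_pre/V_post
V_post = 38.3 − 5.5·(82/60) = 30.7833
SG_post = 1 + (1.038 − 1)·38.3/30.7833

1.0473


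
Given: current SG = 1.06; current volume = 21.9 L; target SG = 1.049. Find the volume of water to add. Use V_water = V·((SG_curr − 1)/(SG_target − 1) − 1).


V_water = 21.9·((1.06 − 1)/(1.049 − 1) − 1)

4.9163 L


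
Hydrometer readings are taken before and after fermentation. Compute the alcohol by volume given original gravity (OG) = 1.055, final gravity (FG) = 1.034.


ABV = (OG − FG) · 131.25
ABV = (1.055 − 1.034) · 131.25

2.7562 % ABV


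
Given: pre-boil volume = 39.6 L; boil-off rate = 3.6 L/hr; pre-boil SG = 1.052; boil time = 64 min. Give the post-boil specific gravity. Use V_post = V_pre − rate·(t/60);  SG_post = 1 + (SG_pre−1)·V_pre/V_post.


V_post = 39.6 − 3.6·(64/60) = 35.7600
SG_post = 1 + (1.052 − 1)·39.6/35.7600

1.0576


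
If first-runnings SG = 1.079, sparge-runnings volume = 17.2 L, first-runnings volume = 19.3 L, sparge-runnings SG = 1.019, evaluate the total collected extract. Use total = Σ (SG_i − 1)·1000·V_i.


first = (1.079 − 1)·1000·19.3 = 1524.7000
sparge = (1.019 − 1)·1000·17.2 = 326.8000
total = 1524.7000 + 326.8000

1851.5000 gravity·L


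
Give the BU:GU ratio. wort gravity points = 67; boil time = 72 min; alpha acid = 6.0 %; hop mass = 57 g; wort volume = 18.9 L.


U = 1.65·0.000125^(GP/1000)·(1−e^(−0.04t))/4.15;  IBU = (α/100)·m·U·1000/V;  BU:GU = IBU/GP
U = 1.65·0.000125^(67/1000)·(1−e^(−0.04·72))/4.15 = 0.2055
IBU = (6.0/100)·57·0.2055·1000/18.9 = 37.1880
BU:GU = 37.1880/67

0.5550


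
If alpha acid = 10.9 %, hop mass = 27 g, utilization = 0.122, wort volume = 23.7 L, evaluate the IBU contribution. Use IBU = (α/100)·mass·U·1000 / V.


IBU = (10.9/100)·27·0.122·1000 / 23.7

15.1496 IBU


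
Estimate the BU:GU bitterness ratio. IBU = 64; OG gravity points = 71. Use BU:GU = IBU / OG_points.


BU:GU = 64 / 71

0.9014


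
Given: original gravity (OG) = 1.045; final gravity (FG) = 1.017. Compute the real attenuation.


AA = (OG−FG)/(OG−1)·100;  RA = AA·0.8192
AA = (1.045 − 1.017)/(1.045 − 1)·100 = 62.2222
RA = 62.2222·0.8192

50.9724 %


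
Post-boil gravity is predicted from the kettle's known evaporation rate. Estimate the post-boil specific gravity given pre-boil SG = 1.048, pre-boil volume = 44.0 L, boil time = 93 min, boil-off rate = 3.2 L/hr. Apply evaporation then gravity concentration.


V_post = V_pre − rate·(t/60);  SG_post = 1 + (SG_pre−1)·V_pre/V_post
V_post = 44.0 − 3.2·(93/60) = 39.0400
SG_post = 1 + (1.048 − 1)·44.0/39.0400

1.0541


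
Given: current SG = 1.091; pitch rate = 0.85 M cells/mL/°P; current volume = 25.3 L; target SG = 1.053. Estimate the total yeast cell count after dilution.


V_w = V·((SG_c−1)/(SG_t−1)−1);  °P = 259 − 259/SG_t;  cells = rate·(V+V_w)·°P
V_w = 25.3·((1.091−1)/(1.053−1)−1) = 18.1396
V_final = 25.3 + 18.1396 = 43.4396
°P = 259 − 259/1.053 = 13.0361
cells = 0.85·43.4396·13.0361

481.3403 billion cells


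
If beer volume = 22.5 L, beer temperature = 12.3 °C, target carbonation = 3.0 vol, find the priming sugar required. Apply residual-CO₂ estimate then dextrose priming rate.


residual = 14.695·(0.01821 + 0.09011·e^(−0.04·T));  sugar = (target − residual)·4.0·V
residual = 14.695·(0.01821 + 0.09011·e^(−0.04·12.3)) = 1.0772
sugar = (3.0 − 1.0772)·4.0·22.5

173.0525 g


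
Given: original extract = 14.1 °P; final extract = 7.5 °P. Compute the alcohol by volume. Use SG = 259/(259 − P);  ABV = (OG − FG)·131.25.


OG = 259/(259 − 14.1) = 1.0576
FG = 259/(259 − 7.5) = 1.0298
ABV = (1.0576 − 1.0298)·131.25

3.6426 % ABV


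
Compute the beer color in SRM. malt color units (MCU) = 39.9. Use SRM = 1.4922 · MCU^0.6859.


SRM = 1.4922 · 39.9^0.6859

18.7040 SRM


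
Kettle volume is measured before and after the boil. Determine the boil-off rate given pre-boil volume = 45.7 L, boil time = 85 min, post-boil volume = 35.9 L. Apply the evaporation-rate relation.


rate = (V_pre − V_post) / (t_min/60)
rate = (45.7 − 35.9) / (85/60)

6.9176 L/hr


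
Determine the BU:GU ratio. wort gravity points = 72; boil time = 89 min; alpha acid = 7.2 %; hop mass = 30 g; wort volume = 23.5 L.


U = 1.65·0.000125^(GP/1000)·(1−e^(−0.04t))/4.15;  IBU = (α/100)·m·U·1000/V;  BU:GU = IBU/GP
U = 1.65·0.000125^(72/1000)·(1−e^(−0.04·89))/4.15 = 0.2022
IBU = (7.2/100)·30·0.2022·1000/23.5 = 18.5896
BU:GU = 18.5896/72

0.2582


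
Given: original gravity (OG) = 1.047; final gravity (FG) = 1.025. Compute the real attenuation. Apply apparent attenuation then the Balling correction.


AA = (OG−FG)/(OG−1)·100;  RA = AA·0.8192
AA = (1.047 − 1.025)/(1.047 − 1)·100 = 46.8085
RA = 46.8085·0.8192

38.3455 %


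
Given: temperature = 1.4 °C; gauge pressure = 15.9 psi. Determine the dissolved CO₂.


vols = (P + 14.695)·(0.01821 + 0.09011·e^(−0.04·T))
vols = (15.9 + 14.695)·(0.01821 + 0.09011·e^(−0.04·1.4))

3.1639 volumes


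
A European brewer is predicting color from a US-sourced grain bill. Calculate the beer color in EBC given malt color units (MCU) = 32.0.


SRM = 1.4922·MCU^0.6859;  EBC = SRM·1.97
SRM = 1.4922·32.0^0.6859 = 16.0772
EBC = 16.0772·1.97

31.6720 EBC


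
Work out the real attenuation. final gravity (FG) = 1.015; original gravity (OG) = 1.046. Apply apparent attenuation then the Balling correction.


AA = (OG−FG)/(OG−1)·100;  RA = AA·0.8192
AA = (1.046 − 1.015)/(1.046 − 1)·100 = 67.3913
RA = 67.3913·0.8192

55.2070 %


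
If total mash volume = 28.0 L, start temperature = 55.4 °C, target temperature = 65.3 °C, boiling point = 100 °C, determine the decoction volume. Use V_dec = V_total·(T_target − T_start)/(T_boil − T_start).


V_dec = 28.0·(65.3 − 55.4)/(100 − 55.4)

6.2152 L


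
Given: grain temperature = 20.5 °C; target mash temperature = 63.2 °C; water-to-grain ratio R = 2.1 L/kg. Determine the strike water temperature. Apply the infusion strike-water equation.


T_strike = (0.41/R)·(T_mash − T_grain) + T_mash
T_strike = (0.41/2.1)·(63.2 − 20.5) + 63.2

71.5367 °C


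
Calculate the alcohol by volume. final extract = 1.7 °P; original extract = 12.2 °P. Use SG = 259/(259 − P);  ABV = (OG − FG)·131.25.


OG = 259/(259 − 12.2) = 1.0494
FG = 259/(259 − 1.7) = 1.0066
ABV = (1.0494 − 1.0066)·131.25

5.6209 % ABV


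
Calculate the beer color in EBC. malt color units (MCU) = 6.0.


SRM = 1.4922·MCU^0.6859;  EBC = SRM·1.97
SRM = 1.4922·6.0^0.6859 = 5.0999
EBC = 5.0999·1.97

10.0468 EBC


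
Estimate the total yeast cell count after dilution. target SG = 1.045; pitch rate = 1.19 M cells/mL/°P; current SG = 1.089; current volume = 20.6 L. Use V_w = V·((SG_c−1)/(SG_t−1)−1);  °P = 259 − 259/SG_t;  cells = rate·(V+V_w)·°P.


V_w = 20.6·((1.089−1)/(1.045−1)−1) = 20.1422
V_final = 20.6 + 20.1422 = 40.7422
°P = 259 − 259/1.045 = 11.1531
cells = 1.19·40.7422·11.1531

540.7390 billion cells


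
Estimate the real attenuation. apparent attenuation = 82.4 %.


RA = AA · 0.8192
RA = 82.4 · 0.8192

67.5021 %


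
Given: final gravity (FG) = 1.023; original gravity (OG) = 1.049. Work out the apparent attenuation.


AA = (OG − FG)/(OG − 1) · 100
AA = (1.049 − 1.023)/(1.049 − 1) · 100

53.0612 %


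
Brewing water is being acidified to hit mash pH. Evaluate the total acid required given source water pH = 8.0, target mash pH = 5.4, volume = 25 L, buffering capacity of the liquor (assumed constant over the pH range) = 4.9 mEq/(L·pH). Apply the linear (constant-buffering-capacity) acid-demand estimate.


acid = buffering capacity · (pH_source − pH_target) · V
acid = 4.9 · (8.0 − 5.4) · 25

318.5000 mEq


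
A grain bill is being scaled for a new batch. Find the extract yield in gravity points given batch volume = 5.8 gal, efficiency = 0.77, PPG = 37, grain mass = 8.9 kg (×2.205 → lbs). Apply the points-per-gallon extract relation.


points = lbs × PPG × eff / vol
lbs = 8.9 × 2.205 = 19.6245
points = 19.6245 × 37 × 0.77 / 5.8

96.3969 points


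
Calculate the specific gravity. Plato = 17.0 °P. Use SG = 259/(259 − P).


SG = 259/(259 − 17.0)

1.0702


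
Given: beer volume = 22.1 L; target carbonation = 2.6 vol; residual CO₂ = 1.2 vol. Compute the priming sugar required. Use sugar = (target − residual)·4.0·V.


sugar = (2.6 − 1.2)·4.0·22.1

123.7600 g


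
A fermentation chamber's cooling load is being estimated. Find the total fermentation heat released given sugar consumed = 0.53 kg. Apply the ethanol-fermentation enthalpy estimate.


Q = m_sugar · 590 kJ/kg
Q = 0.53 · 590

312.7000 kJ


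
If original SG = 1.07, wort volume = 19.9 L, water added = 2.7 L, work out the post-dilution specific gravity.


SG_new = 1 + (SG_old − 1)·V_old/(V_old + V_water)
pts = (1.07 − 1)·1000·19.9/(19.9 + 2.7) = 61.6372
SG_new = 1 + 61.6372/1000

1.0616


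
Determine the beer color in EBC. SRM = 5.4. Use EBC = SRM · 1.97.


EBC = 5.4 · 1.97

10.6380 EBC


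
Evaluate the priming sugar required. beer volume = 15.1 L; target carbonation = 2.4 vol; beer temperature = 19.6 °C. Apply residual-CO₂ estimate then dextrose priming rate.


residual = 14.695·(0.01821 + 0.09011·e^(−0.04·T));  sugar = (target − residual)·4.0·V
residual = 14.695·(0.01821 + 0.09011·e^(−0.04·19.6)) = 0.8722
sugar = (2.4 − 0.8722)·4.0·15.1

92.2804 g


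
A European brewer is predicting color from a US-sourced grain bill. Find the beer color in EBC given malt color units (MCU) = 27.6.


SRM = 1.4922·MCU^0.6859;  EBC = SRM·1.97
SRM = 1.4922·27.6^0.6859 = 14.5260
EBC = 14.5260·1.97

28.6163 EBC


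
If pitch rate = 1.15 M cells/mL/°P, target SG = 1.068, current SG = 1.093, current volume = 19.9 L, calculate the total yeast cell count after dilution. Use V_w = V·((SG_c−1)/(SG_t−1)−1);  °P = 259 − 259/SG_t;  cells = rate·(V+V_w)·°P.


V_w = 19.9·((1.093−1)/(1.068−1)−1) = 7.3162
V_final = 19.9 + 7.3162 = 27.2162
°P = 259 − 259/1.068 = 16.4906
cells = 1.15·27.2162·16.4906

516.1339 billion cells


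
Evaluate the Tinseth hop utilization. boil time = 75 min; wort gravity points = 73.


U = 1.65·0.000125^(GP/1000) · (1 − e^(−0.04·t))/4.15
bigness = 1.65·0.000125^(73/1000) = 0.8562
boil_factor = (1 − e^(−0.04·75))/4.15 = 0.2290
U = 0.8562 · 0.2290

0.1960


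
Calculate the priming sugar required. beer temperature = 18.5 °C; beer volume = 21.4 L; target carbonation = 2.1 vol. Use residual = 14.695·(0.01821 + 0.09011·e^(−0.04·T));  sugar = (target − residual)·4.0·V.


residual = 14.695·(0.01821 + 0.09011·e^(−0.04·18.5)) = 0.8994
sugar = (2.1 − 0.8994)·4.0·21.4

102.7736 g


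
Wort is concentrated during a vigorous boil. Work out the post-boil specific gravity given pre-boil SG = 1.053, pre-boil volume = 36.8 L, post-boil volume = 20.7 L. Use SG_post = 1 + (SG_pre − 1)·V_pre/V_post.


pts_pre = (1.053 − 1)·1000 = 53.0000
pts_post = 53.0000·36.8/20.7 = 94.2222
SG_post = 1 + 94.2222/1000

1.0942


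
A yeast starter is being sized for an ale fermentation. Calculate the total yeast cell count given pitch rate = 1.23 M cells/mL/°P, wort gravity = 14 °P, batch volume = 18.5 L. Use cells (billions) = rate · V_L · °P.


cells = 1.23 · 18.5 · 14

318.5700 billion cells


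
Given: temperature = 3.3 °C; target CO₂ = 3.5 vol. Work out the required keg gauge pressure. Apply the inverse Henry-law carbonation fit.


psi = vols/(0.01821 + 0.09011·e^(−0.04·T)) − 14.695
psi = 3.5/(0.01821 + 0.09011·e^(−0.04·3.3)) − 14.695

21.3217 psi


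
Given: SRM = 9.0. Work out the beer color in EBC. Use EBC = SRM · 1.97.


EBC = 9.0 · 1.97

17.7300 EBC


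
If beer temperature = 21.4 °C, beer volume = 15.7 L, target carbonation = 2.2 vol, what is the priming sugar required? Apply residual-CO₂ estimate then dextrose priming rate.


residual = 14.695·(0.01821 + 0.09011·e^(−0.04·T));  sugar = (target − residual)·4.0·V
residual = 14.695·(0.01821 + 0.09011·e^(−0.04·21.4)) = 0.8302
sugar = (2.2 − 0.8302)·4.0·15.7

86.0248 g


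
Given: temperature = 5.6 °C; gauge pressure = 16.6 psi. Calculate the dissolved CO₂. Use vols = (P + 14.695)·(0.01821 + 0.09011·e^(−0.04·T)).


vols = (16.6 + 14.695)·(0.01821 + 0.09011·e^(−0.04·5.6))

2.8239 volumes


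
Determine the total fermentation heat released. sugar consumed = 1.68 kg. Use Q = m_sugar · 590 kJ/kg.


Q = 1.68 · 590

991.2000 kJ


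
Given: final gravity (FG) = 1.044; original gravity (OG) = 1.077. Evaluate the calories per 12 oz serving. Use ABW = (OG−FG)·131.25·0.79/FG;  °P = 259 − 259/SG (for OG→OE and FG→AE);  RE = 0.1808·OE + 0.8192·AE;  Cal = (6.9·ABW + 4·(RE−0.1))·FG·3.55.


ABW = (1.077 − 1.044)·131.25·0.79/1.044 = 3.2775
OE = 259 − 259/1.077 = 18.5172 °P
AE = 259 − 259/1.044 = 10.9157 °P
RE = 0.1808·18.5172 + 0.8192·10.9157 = 12.2901 °P
Cal = (6.9·3.2775 + 4·(12.2901−0.1))·1.044·3.55

264.5294 kcal


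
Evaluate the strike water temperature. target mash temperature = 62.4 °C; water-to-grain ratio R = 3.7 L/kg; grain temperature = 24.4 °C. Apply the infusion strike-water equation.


T_strike = (0.41/R)·(T_mash − T_grain) + T_mash
T_strike = (0.41/3.7)·(62.4 − 24.4) + 62.4

66.6108 °C


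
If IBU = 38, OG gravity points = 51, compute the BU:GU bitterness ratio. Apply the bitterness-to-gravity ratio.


BU:GU = IBU / OG_points
BU:GU = 38 / 51

0.7451


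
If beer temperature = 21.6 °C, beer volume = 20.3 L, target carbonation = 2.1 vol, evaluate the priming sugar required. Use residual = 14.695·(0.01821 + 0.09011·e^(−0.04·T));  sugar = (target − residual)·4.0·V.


residual = 14.695·(0.01821 + 0.09011·e^(−0.04·21.6)) = 0.8257
sugar = (2.1 − 0.8257)·4.0·20.3

103.4735 g


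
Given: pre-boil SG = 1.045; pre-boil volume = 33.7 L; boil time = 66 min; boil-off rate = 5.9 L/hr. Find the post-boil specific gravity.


V_post = V_pre − rate·(t/60);  SG_post = 1 + (SG_pre−1)·V_pre/V_post
V_post = 33.7 − 5.9·(66/60) = 27.2100
SG_post = 1 + (1.045 − 1)·33.7/27.2100

1.0557


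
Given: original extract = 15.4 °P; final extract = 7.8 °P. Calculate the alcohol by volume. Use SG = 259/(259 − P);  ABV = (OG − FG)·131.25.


OG = 259/(259 − 15.4) = 1.0632
FG = 259/(259 − 7.8) = 1.0311
ABV = (1.0632 − 1.0311)·131.25

4.2220 % ABV


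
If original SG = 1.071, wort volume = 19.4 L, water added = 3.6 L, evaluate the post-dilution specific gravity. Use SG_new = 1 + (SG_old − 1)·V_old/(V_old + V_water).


pts = (1.071 − 1)·1000·19.4/(19.4 + 3.6) = 59.8870
SG_new = 1 + 59.8870/1000

1.0599


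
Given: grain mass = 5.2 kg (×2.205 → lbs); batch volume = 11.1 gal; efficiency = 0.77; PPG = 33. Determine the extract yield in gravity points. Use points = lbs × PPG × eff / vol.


lbs = 5.2 × 2.205 = 11.4660
points = 11.4660 × 33 × 0.77 / 11.1

26.2478 points


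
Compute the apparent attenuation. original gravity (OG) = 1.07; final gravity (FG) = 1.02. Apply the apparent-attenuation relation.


AA = (OG − FG)/(OG − 1) · 100
AA = (1.07 − 1.02)/(1.07 − 1) · 100

71.4286 %


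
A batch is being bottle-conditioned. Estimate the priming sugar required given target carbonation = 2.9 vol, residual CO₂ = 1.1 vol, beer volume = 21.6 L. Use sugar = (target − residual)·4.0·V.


sugar = (2.9 − 1.1)·4.0·21.6

155.5200 g


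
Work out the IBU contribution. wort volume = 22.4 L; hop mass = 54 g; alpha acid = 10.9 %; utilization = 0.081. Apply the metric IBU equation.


IBU = (α/100)·mass·U·1000 / V
IBU = (10.9/100)·54·0.081·1000 / 22.4

21.2842 IBU


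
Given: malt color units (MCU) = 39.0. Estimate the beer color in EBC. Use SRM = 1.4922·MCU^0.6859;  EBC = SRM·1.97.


SRM = 1.4922·39.0^0.6859 = 18.4136
EBC = 18.4136·1.97

36.2748 EBC


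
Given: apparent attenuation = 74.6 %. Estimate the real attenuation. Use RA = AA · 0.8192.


RA = 74.6 · 0.8192

61.1123 %


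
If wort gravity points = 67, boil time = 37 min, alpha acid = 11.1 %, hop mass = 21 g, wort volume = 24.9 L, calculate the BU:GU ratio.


U = 1.65·0.000125^(GP/1000)·(1−e^(−0.04t))/4.15;  IBU = (α/100)·m·U·1000/V;  BU:GU = IBU/GP
U = 1.65·0.000125^(67/1000)·(1−e^(−0.04·37))/4.15 = 0.1682
IBU = (11.1/100)·21·0.1682·1000/24.9 = 15.7432
BU:GU = 15.7432/67

0.2350


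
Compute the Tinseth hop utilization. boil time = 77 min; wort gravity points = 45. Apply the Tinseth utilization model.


U = 1.65·0.000125^(GP/1000) · (1 − e^(−0.04·t))/4.15
bigness = 1.65·0.000125^(45/1000) = 1.1011
boil_factor = (1 − e^(−0.04·77))/4.15 = 0.2299
U = 1.1011 · 0.2299

0.2531


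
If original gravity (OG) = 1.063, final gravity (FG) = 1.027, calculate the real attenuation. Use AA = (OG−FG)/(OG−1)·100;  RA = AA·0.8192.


AA = (1.063 − 1.027)/(1.063 − 1)·100 = 57.1429
RA = 57.1429·0.8192

46.8114 %


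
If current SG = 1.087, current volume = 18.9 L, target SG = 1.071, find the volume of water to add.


V_water = V·((SG_curr − 1)/(SG_target − 1) − 1)
V_water = 18.9·((1.087 − 1)/(1.071 − 1) − 1)

4.2592 L


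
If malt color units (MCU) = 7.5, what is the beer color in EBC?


SRM = 1.4922·MCU^0.6859;  EBC = SRM·1.97
SRM = 1.4922·7.5^0.6859 = 5.9434
EBC = 5.9434·1.97

11.7084 EBC


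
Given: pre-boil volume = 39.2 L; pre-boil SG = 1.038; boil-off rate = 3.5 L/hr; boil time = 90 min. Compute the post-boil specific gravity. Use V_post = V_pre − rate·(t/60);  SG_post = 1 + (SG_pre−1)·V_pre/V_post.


V_post = 39.2 − 3.5·(90/60) = 33.9500
SG_post = 1 + (1.038 − 1)·39.2/33.9500

1.0439


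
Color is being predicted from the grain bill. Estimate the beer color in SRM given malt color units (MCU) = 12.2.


SRM = 1.4922 · MCU^0.6859
SRM = 1.4922 · 12.2^0.6859

8.2978 SRM


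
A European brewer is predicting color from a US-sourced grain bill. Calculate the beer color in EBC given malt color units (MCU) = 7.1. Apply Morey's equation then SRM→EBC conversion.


SRM = 1.4922·MCU^0.6859;  EBC = SRM·1.97
SRM = 1.4922·7.1^0.6859 = 5.7241
EBC = 5.7241·1.97

11.2764 EBC


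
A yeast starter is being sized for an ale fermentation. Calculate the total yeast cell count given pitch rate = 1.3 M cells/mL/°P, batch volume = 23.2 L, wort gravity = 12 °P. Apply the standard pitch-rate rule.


cells (billions) = rate · V_L · °P
cells = 1.3 · 23.2 · 12

361.9200 billion cells


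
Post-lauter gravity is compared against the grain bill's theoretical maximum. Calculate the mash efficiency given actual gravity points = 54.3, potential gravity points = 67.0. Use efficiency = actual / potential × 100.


efficiency = 54.3 / 67.0 × 100

81.0448 %


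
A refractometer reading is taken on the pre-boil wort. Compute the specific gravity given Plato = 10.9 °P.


SG = 259/(259 − P)
SG = 259/(259 − 10.9)

1.0439


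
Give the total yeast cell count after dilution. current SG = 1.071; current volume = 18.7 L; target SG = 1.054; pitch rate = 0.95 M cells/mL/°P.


V_w = V·((SG_c−1)/(SG_t−1)−1);  °P = 259 − 259/SG_t;  cells = rate·(V+V_w)·°P
V_w = 18.7·((1.071−1)/(1.054−1)−1) = 5.8870
V_final = 18.7 + 5.8870 = 24.5870
°P = 259 − 259/1.054 = 13.2694
cells = 0.95·24.5870·13.2694

309.9436 billion cells


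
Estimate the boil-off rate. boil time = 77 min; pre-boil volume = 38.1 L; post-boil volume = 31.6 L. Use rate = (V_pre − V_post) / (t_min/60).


rate = (38.1 − 31.6) / (77/60)

5.0649 L/hr


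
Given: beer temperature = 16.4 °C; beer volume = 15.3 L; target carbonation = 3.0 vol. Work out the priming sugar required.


residual = 14.695·(0.01821 + 0.09011·e^(−0.04·T));  sugar = (target − residual)·4.0·V
residual = 14.695·(0.01821 + 0.09011·e^(−0.04·16.4)) = 0.9547
sugar = (3.0 − 0.9547)·4.0·15.3

125.1701 g


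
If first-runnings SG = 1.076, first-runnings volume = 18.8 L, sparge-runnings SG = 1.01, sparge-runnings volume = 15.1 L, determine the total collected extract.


total = Σ (SG_i − 1)·1000·V_i
first = (1.076 − 1)·1000·18.8 = 1428.8000
sparge = (1.01 − 1)·1000·15.1 = 151.0000
total = 1428.8000 + 151.0000

1579.8000 gravity·L


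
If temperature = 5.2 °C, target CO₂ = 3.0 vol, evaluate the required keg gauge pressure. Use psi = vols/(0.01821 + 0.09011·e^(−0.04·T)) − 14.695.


psi = 3.0/(0.01821 + 0.09011·e^(−0.04·5.2)) − 14.695

18.1285 psi


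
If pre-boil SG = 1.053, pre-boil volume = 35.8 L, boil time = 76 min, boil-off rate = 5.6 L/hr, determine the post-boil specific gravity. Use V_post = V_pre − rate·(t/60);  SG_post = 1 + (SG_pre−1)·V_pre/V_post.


V_post = 35.8 − 5.6·(76/60) = 28.7067
SG_post = 1 + (1.053 − 1)·35.8/28.7067

1.0661


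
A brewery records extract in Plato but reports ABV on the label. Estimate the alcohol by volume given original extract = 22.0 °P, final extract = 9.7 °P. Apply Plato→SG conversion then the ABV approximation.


SG = 259/(259 − P);  ABV = (OG − FG)·131.25
OG = 259/(259 − 22.0) = 1.0928
FG = 259/(259 − 9.7) = 1.0389
ABV = (1.0928 − 1.0389)·131.25

7.0767 % ABV


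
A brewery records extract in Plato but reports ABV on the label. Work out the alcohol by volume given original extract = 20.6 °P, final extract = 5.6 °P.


SG = 259/(259 − P);  ABV = (OG − FG)·131.25
OG = 259/(259 − 20.6) = 1.0864
FG = 259/(259 − 5.6) = 1.0221
ABV = (1.0864 − 1.0221)·131.25

8.4407 % ABV


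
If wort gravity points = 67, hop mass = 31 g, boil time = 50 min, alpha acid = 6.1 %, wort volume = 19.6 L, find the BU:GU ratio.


U = 1.65·0.000125^(GP/1000)·(1−e^(−0.04t))/4.15;  IBU = (α/100)·m·U·1000/V;  BU:GU = IBU/GP
U = 1.65·0.000125^(67/1000)·(1−e^(−0.04·50))/4.15 = 0.1883
IBU = (6.1/100)·31·0.1883·1000/19.6 = 18.1640
BU:GU = 18.1640/67

0.2711


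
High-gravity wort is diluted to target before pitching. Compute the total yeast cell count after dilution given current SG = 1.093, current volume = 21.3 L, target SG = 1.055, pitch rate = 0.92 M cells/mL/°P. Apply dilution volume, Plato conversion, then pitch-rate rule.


V_w = V·((SG_c−1)/(SG_t−1)−1);  °P = 259 − 259/SG_t;  cells = rate·(V+V_w)·°P
V_w = 21.3·((1.093−1)/(1.055−1)−1) = 14.7164
V_final = 21.3 + 14.7164 = 36.0164
°P = 259 − 259/1.055 = 13.5024
cells = 0.92·36.0164·13.5024

447.4018 billion cells


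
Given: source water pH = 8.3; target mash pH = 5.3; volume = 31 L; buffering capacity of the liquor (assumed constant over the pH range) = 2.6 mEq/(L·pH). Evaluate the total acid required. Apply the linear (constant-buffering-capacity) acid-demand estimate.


acid = buffering capacity · (pH_source − pH_target) · V
acid = 2.6 · (8.3 − 5.3) · 31

241.8000 mEq


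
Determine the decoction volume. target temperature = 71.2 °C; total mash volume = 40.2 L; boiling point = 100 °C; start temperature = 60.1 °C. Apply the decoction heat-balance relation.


V_dec = V_total·(T_target − T_start)/(T_boil − T_start)
V_dec = 40.2·(71.2 − 60.1)/(100 − 60.1)

11.1835 L


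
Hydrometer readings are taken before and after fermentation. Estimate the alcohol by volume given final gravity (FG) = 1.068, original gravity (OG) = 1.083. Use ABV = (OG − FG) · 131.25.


ABV = (1.083 − 1.068) · 131.25

1.9687 % ABV


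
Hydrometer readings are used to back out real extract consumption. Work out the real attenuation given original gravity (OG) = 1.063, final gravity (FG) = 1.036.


AA = (OG−FG)/(OG−1)·100;  RA = AA·0.8192
AA = (1.063 − 1.036)/(1.063 − 1)·100 = 42.8571
RA = 42.8571·0.8192

35.1086 %


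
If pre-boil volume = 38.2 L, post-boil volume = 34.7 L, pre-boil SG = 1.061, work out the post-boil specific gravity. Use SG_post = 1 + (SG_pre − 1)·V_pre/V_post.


pts_pre = (1.061 − 1)·1000 = 61.0000
pts_post = 61.0000·38.2/34.7 = 67.1527
SG_post = 1 + 67.1527/1000

1.0672


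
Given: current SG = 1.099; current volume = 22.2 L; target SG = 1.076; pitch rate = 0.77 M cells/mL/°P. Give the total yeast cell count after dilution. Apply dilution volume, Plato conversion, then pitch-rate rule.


V_w = V·((SG_c−1)/(SG_t−1)−1);  °P = 259 − 259/SG_t;  cells = rate·(V+V_w)·°P
V_w = 22.2·((1.099−1)/(1.076−1)−1) = 6.7184
V_final = 22.2 + 6.7184 = 28.9184
°P = 259 − 259/1.076 = 18.2937
cells = 0.77·28.9184·18.2937

407.3487 billion cells


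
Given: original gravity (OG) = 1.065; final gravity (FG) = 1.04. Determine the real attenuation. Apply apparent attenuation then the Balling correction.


AA = (OG−FG)/(OG−1)·100;  RA = AA·0.8192
AA = (1.065 − 1.04)/(1.065 − 1)·100 = 38.4615
RA = 38.4615·0.8192

31.5077 %


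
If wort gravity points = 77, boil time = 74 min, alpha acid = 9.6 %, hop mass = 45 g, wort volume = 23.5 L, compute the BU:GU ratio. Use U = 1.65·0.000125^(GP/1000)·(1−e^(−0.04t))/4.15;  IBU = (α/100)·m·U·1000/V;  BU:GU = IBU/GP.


U = 1.65·0.000125^(77/1000)·(1−e^(−0.04·74))/4.15 = 0.1887
IBU = (9.6/100)·45·0.1887·1000/23.5 = 34.6901
BU:GU = 34.6901/77

0.4505


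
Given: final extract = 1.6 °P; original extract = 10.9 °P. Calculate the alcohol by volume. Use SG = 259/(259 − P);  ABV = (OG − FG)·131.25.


OG = 259/(259 − 10.9) = 1.0439
FG = 259/(259 − 1.6) = 1.0062
ABV = (1.0439 − 1.0062)·131.25

4.9505 % ABV


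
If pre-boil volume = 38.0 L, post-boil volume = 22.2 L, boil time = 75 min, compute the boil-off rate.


rate = (V_pre − V_post) / (t_min/60)
rate = (38.0 − 22.2) / (75/60)

12.6400 L/hr


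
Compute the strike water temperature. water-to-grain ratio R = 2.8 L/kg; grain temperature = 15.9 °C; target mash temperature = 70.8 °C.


T_strike = (0.41/R)·(T_mash − T_grain) + T_mash
T_strike = (0.41/2.8)·(70.8 − 15.9) + 70.8

78.8389 °C


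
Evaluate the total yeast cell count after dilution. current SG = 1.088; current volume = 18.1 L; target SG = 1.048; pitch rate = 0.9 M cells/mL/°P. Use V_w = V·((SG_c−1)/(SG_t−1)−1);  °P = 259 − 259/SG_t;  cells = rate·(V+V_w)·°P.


V_w = 18.1·((1.088−1)/(1.048−1)−1) = 15.0833
V_final = 18.1 + 15.0833 = 33.1833
°P = 259 − 259/1.048 = 11.8626
cells = 0.9·33.1833·11.8626

354.2764 billion cells


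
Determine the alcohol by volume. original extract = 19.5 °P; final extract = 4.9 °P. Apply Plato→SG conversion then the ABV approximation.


SG = 259/(259 − P);  ABV = (OG − FG)·131.25
OG = 259/(259 − 19.5) = 1.0814
FG = 259/(259 − 4.9) = 1.0193
ABV = (1.0814 − 1.0193)·131.25

8.1553 % ABV


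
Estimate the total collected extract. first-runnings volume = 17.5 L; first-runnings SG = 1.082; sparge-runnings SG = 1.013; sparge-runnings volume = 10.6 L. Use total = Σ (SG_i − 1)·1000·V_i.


first = (1.082 − 1)·1000·17.5 = 1435.0000
sparge = (1.013 − 1)·1000·10.6 = 137.8000
total = 1435.0000 + 137.8000

1572.8000 gravity·L


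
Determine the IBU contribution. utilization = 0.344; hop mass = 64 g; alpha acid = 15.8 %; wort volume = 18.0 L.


IBU = (α/100)·mass·U·1000 / V
IBU = (15.8/100)·64·0.344·1000 / 18.0

193.2516 IBU


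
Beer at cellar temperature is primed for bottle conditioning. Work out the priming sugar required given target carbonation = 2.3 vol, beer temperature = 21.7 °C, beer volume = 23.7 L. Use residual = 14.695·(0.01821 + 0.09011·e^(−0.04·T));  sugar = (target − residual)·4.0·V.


residual = 14.695·(0.01821 + 0.09011·e^(−0.04·21.7)) = 0.8235
sugar = (2.3 − 0.8235)·4.0·23.7

139.9752 g


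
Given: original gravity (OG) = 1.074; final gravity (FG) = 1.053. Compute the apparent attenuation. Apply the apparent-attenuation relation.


AA = (OG − FG)/(OG − 1) · 100
AA = (1.074 − 1.053)/(1.074 − 1) · 100

28.3784 %


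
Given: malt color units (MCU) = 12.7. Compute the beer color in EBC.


SRM = 1.4922·MCU^0.6859;  EBC = SRM·1.97
SRM = 1.4922·12.7^0.6859 = 8.5295
EBC = 8.5295·1.97

16.8032 EBC


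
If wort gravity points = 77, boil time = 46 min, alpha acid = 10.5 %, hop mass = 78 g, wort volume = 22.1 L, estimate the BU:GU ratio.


U = 1.65·0.000125^(GP/1000)·(1−e^(−0.04t))/4.15;  IBU = (α/100)·m·U·1000/V;  BU:GU = IBU/GP
U = 1.65·0.000125^(77/1000)·(1−e^(−0.04·46))/4.15 = 0.1674
IBU = (10.5/100)·78·0.1674·1000/22.1 = 62.0411
BU:GU = 62.0411/77

0.8057


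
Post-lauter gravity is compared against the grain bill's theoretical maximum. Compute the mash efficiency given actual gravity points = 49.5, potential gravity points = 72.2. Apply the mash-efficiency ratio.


efficiency = actual / potential × 100
efficiency = 49.5 / 72.2 × 100

68.5596 %


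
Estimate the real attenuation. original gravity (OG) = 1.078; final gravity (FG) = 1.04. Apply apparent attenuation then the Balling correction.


AA = (OG−FG)/(OG−1)·100;  RA = AA·0.8192
AA = (1.078 − 1.04)/(1.078 − 1)·100 = 48.7179
RA = 48.7179·0.8192

39.9097 %


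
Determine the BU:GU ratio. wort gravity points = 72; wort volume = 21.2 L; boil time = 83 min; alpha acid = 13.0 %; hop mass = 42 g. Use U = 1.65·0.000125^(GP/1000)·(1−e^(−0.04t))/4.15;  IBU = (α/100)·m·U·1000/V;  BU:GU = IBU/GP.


U = 1.65·0.000125^(72/1000)·(1−e^(−0.04·83))/4.15 = 0.2006
IBU = (13.0/100)·42·0.2006·1000/21.2 = 51.6747
BU:GU = 51.6747/72

0.7177


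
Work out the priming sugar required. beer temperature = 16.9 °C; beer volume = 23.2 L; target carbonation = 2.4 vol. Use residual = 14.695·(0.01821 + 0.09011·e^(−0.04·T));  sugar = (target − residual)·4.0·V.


residual = 14.695·(0.01821 + 0.09011·e^(−0.04·16.9)) = 0.9411
sugar = (2.4 − 0.9411)·4.0·23.2

135.3831 g


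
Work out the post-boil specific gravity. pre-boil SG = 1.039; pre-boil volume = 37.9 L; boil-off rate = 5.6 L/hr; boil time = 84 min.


V_post = V_pre − rate·(t/60);  SG_post = 1 + (SG_pre−1)·V_pre/V_post
V_post = 37.9 − 5.6·(84/60) = 30.0600
SG_post = 1 + (1.039 − 1)·37.9/30.0600

1.0492


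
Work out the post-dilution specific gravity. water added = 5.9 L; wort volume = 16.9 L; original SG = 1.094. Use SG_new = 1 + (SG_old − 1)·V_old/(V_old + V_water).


pts = (1.094 − 1)·1000·16.9/(16.9 + 5.9) = 69.6754
SG_new = 1 + 69.6754/1000

1.0697


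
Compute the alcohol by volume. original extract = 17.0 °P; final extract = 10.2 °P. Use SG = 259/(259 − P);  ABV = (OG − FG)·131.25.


OG = 259/(259 − 17.0) = 1.0702
FG = 259/(259 − 10.2) = 1.0410
ABV = (1.0702 − 1.0410)·131.25

3.8392 % ABV


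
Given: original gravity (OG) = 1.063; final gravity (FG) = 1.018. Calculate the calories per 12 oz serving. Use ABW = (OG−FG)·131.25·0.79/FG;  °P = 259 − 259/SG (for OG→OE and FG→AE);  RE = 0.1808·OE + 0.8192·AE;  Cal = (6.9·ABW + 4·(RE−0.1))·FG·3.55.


ABW = (1.063 − 1.018)·131.25·0.79/1.018 = 4.5834
OE = 259 − 259/1.063 = 15.3500 °P
AE = 259 − 259/1.018 = 4.5796 °P
RE = 0.1808·15.3500 + 0.8192·4.5796 = 6.5269 °P
Cal = (6.9·4.5834 + 4·(6.5269−0.1))·1.018·3.55

207.1962 kcal


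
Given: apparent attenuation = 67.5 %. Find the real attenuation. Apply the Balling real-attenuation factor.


RA = AA · 0.8192
RA = 67.5 · 0.8192

55.2960 %


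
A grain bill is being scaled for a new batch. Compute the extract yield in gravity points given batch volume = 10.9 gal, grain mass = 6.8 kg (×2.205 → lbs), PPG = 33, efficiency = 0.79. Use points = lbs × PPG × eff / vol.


lbs = 6.8 × 2.205 = 14.9940
points = 14.9940 × 33 × 0.79 / 10.9

35.8618 points


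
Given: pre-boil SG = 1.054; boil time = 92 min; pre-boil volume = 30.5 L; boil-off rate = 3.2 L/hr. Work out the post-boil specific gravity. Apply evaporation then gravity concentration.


V_post = V_pre − rate·(t/60);  SG_post = 1 + (SG_pre−1)·V_pre/V_post
V_post = 30.5 − 3.2·(92/60) = 25.5933
SG_post = 1 + (1.054 − 1)·30.5/25.5933

1.0644


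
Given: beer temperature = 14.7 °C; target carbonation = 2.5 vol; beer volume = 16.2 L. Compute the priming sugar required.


residual = 14.695·(0.01821 + 0.09011·e^(−0.04·T));  sugar = (target − residual)·4.0·V
residual = 14.695·(0.01821 + 0.09011·e^(−0.04·14.7)) = 1.0031
sugar = (2.5 − 1.0031)·4.0·16.2

97.0000 g


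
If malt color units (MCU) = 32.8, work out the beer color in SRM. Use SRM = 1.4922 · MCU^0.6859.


SRM = 1.4922 · 32.8^0.6859

16.3518 SRM


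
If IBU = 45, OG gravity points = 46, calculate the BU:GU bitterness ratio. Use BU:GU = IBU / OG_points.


BU:GU = 45 / 46

0.9783


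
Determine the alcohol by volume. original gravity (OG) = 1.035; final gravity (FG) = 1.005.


ABV = (OG − FG) · 131.25
ABV = (1.035 − 1.005) · 131.25

3.9375 % ABV


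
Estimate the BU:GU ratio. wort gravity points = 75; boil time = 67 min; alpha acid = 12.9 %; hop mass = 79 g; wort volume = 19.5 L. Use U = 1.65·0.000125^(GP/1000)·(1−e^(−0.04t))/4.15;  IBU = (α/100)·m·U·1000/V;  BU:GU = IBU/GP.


U = 1.65·0.000125^(75/1000)·(1−e^(−0.04·67))/4.15 = 0.1887
IBU = (12.9/100)·79·0.1887·1000/19.5 = 98.6370
BU:GU = 98.6370/75

1.3152


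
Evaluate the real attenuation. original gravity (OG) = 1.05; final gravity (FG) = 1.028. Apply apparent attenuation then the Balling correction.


AA = (OG−FG)/(OG−1)·100;  RA = AA·0.8192
AA = (1.05 − 1.028)/(1.05 − 1)·100 = 44.0000
RA = 44.0000·0.8192

36.0448 %


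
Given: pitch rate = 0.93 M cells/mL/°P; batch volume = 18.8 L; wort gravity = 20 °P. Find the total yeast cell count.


cells (billions) = rate · V_L · °P
cells = 0.93 · 18.8 · 20

349.6800 billion cells
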